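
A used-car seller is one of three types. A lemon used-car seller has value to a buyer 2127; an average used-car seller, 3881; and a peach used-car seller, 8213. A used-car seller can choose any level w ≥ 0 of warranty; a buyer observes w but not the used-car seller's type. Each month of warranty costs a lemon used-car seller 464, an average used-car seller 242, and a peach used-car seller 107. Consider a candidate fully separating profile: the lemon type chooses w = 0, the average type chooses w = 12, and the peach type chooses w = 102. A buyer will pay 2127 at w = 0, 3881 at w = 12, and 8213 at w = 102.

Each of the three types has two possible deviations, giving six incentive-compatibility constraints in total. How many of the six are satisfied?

3

Lemon (own payoff 2127): to w=12 gives 3881 − 464×12 = -1687 → no gain ✓; to w=102 gives 8213 − 464×102 = -39115 → no gain ✓.
Peach (own payoff 8213 − 107×102 = -2701): to w=0 gives 2127 → profitable ✗; to w=12 gives 3881 − 107×12 = 2597 → profitable ✗.
Average (own payoff 3881 − 242×12 = 977): to w=0 gives 2127 → profitable ✗; to w=102 gives 8213 − 242×102 = -16471 → no gain ✓.
3 of the 6 constraints hold; not an equilibrium.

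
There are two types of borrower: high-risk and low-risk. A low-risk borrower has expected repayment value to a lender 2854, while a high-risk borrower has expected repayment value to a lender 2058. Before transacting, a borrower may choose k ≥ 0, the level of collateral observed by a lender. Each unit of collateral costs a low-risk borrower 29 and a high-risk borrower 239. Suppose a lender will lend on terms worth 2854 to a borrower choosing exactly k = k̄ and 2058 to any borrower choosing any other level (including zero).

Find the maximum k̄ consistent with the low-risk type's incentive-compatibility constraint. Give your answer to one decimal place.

27.4

Choosing k̄ yields the low-risk type 2854 − 29·k̄; choosing zero yields 2058.
The low-risk type is indifferent at 2854 − 29·k̄ = 2058, i.e. k̄ = (2854 − 2058) / 29 ≈ 27.4.
For any k̄ above 27.4 the low-risk type would rather pool at zero, so separation collapses.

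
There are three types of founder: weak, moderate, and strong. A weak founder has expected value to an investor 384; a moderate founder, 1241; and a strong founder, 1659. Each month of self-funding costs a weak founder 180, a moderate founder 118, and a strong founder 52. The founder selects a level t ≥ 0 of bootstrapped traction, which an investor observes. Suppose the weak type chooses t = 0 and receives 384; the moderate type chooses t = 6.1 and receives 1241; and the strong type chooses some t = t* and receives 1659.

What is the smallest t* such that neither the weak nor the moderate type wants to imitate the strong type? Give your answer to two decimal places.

Moderate type (on-path payoff 1241 − 118×6.1 = 521.2) won't mimic when 521.2 ≥ 1659 − 118·t*, i.e. t* ≥ 9.64.
Weak type (on-path payoff 384) won't mimic when 384 ≥ 1659 − 180·t*, i.e. t* ≥ 7.08.
Both must hold, so t* = max(7.08, 9.64) = 9.64. The moderate type's constraint binds.

9.64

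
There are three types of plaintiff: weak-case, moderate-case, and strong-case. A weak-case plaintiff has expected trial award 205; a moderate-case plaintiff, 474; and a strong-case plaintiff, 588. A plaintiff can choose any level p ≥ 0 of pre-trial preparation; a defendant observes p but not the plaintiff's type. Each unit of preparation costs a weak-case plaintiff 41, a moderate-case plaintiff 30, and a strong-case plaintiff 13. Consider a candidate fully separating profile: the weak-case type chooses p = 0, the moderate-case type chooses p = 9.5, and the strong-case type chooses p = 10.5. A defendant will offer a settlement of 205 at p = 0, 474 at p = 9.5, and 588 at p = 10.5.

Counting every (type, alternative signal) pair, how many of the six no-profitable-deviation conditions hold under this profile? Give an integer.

4

Moderate-case (own payoff 474 − 30×9.5 = 189): to p=0 gives 205 → profitable ✗; to p=10.5 gives 588 − 30×10.5 = 273 → profitable ✗.
Weak-case (own payoff 205): to p=9.5 gives 474 − 41×9.5 = 84.5 → no gain ✓; to p=10.5 gives 588 − 41×10.5 = 157.5 → no gain ✓.
Strong-case (own payoff 588 − 13×10.5 = 451.5): to p=0 gives 205 → no gain ✓; to p=9.5 gives 474 − 13×9.5 = 350.5 → no gain ✓.
4 of the 6 constraints hold; not an equilibrium.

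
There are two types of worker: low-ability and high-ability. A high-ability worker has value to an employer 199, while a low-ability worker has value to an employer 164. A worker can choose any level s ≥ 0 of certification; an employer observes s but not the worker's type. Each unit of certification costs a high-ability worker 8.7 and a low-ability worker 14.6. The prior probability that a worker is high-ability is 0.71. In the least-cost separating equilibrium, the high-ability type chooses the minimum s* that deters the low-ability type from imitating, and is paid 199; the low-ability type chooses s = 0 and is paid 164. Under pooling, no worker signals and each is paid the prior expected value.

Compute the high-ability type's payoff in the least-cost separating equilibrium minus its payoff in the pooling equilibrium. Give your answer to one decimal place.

-10.7

Least-cost separating signal: s* solves 164 = 199 − 14.6·s*, so s* = (199 − 164)/14.6 ≈ 2.3973.
High-ability type's separating payoff: 199 − 8.7 × s* = 199 − 8.7 × (199 − 164)/14.6 = 199 − 304.5/14.6 ≈ 178.144.
Pooling payoff: 0.71 × 199 + 0.29 × 164 = 188.85.
Difference: 178.144 − 188.85 = -10.706, i.e. -10.7 to one decimal place.
The high-ability type would prefer the pooling outcome.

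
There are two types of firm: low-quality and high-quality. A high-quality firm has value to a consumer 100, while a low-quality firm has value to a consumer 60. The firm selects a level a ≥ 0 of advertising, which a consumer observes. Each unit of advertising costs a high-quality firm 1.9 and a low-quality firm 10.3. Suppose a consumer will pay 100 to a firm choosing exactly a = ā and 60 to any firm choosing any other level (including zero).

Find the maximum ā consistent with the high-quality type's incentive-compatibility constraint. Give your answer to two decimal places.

Choosing ā yields the high-quality type 100 − 1.9·ā; choosing zero yields 60.
The high-quality type is indifferent at 100 − 1.9·ā = 60, i.e. ā = (100 − 60) / 1.9 ≈ 21.05.
For any ā above 21.05 the high-quality type would rather pool at zero, so separation collapses.

21.05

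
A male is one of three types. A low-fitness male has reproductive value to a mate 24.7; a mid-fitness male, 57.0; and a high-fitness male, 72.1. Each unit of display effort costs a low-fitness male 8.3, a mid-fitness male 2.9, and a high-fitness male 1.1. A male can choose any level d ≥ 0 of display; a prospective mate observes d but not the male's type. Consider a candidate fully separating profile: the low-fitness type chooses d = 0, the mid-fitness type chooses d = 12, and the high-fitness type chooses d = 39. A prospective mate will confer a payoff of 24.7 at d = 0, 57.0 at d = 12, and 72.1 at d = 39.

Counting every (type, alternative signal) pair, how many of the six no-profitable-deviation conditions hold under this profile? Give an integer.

Low-fitness (own payoff 24.7): to d=12 gives 57.0 − 8.3×12 = -42.6 → no gain ✓; to d=39 gives 72.1 − 8.3×39 = -251.6 → no gain ✓.
High-fitness (own payoff 72.1 − 1.1×39 = 29.2): to d=0 gives 24.7 → no gain ✓; to d=12 gives 57.0 − 1.1×12 = 43.8 → profitable ✗.
Mid-fitness (own payoff 57.0 − 2.9×12 = 22.2): to d=0 gives 24.7 → profitable ✗; to d=39 gives 72.1 − 2.9×39 = -41 → no gain ✓.
4 of the 6 constraints hold; not an equilibrium.

4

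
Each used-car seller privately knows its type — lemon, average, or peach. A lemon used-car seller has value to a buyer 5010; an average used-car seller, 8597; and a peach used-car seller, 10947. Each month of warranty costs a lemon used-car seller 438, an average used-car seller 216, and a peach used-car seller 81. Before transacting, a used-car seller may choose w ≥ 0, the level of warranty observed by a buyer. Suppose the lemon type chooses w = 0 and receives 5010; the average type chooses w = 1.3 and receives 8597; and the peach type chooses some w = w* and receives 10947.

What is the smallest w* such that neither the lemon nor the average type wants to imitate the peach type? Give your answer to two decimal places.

13.55

Average type (on-path payoff 8597 − 216×1.3 = 8316.2) won't mimic when 8316.2 ≥ 10947 − 216·w*, i.e. w* ≥ 12.18.
Lemon type (on-path payoff 5010) won't mimic when 5010 ≥ 10947 − 438·w*, i.e. w* ≥ 13.55.
Both must hold, so w* = max(13.55, 12.18) = 13.55. The lemon type's constraint binds.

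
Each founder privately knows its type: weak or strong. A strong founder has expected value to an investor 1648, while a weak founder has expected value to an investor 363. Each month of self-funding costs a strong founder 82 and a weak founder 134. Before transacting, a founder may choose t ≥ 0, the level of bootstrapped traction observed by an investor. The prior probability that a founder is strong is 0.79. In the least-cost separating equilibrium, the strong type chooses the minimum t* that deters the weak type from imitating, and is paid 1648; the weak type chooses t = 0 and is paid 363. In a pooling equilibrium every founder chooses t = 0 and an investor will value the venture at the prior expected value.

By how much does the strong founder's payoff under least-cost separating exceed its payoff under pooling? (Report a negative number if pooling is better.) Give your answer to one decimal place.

-516.5

Least-cost separating signal: t* solves 363 = 1648 − 134·t*, so t* = (1648 − 363)/134 ≈ 9.5896.
Strong type's separating payoff: 1648 − 82 × t* = 1648 − 82 × (1648 − 363)/134 = 1648 − 105370/134 ≈ 861.657.
Pooling payoff: 0.79 × 1648 + 0.21 × 363 = 1378.15.
Difference: 861.657 − 1378.15 = -516.493, i.e. -516.5 to one decimal place.
The strong type would prefer the pooling outcome.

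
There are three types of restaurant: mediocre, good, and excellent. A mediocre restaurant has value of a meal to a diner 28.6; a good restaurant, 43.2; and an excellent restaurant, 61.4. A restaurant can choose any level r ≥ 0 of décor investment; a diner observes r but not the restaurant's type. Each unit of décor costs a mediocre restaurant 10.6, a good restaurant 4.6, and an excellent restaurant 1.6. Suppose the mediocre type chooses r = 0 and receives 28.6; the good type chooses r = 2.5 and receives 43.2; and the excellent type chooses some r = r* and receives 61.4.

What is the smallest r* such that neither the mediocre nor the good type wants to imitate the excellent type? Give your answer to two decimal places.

Mediocre type (on-path payoff 28.6) won't mimic when 28.6 ≥ 61.4 − 10.6·r*, i.e. r* ≥ 3.09.
Good type (on-path payoff 43.2 − 4.6×2.5 = 31.7) won't mimic when 31.7 ≥ 61.4 − 4.6·r*, i.e. r* ≥ 6.46.
Both must hold, so r* = max(3.09, 6.46) = 6.46. The good type's constraint binds.

6.46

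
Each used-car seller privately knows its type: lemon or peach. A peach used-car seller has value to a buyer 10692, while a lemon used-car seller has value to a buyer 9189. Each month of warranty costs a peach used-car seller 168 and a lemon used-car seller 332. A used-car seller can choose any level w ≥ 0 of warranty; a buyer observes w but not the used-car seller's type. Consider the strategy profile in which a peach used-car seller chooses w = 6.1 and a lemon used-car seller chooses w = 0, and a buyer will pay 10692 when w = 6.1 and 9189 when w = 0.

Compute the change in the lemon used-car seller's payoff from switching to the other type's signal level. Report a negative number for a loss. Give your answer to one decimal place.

-522.2

Playing w = 0 the lemon used-car seller receives 9189.
Deviating to w = 6.1 brings payment 10692 at cost 332 × 6.1 = 2025.2, netting 8666.8.
Gain from deviating: 8666.8 − 9189 = -522.2.
The gain is negative, so the lemon type's incentive-compatibility constraint is satisfied.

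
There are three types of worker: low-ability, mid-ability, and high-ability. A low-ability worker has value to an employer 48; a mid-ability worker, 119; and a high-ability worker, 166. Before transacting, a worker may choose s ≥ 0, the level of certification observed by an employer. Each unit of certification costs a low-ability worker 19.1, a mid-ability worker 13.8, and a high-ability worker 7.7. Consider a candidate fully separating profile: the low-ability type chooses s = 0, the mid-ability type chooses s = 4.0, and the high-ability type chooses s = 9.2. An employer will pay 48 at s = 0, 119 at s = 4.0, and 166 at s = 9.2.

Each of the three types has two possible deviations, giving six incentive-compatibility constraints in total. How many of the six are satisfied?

Low-ability (own payoff 48): to s=4.0 gives 119 − 19.1×4.0 = 42.6 → no gain ✓; to s=9.2 gives 166 − 19.1×9.2 = -9.72 → no gain ✓.
High-ability (own payoff 166 − 7.7×9.2 = 95.16): to s=0 gives 48 → no gain ✓; to s=4.0 gives 119 − 7.7×4.0 = 88.2 → no gain ✓.
Mid-ability (own payoff 119 − 13.8×4.0 = 63.8): to s=0 gives 48 → no gain ✓; to s=9.2 gives 166 − 13.8×9.2 = 39.04 → no gain ✓.
6 of the 6 constraints hold; this profile is a separating equilibrium.

6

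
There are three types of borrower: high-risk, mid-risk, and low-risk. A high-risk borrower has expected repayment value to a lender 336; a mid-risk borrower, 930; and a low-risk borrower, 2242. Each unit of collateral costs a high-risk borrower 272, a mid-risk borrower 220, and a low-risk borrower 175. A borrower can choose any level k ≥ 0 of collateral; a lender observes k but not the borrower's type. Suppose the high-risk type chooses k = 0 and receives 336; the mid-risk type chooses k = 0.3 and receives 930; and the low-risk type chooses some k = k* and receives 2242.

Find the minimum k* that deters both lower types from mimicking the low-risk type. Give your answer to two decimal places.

High-risk type (on-path payoff 336) won't mimic when 336 ≥ 2242 − 272·k*, i.e. k* ≥ 7.01.
Mid-risk type (on-path payoff 930 − 220×0.3 = 864) won't mimic when 864 ≥ 2242 − 220·k*, i.e. k* ≥ 6.26.
Both must hold, so k* = max(7.01, 6.26) = 7.01. The high-risk type's constraint binds.

7.01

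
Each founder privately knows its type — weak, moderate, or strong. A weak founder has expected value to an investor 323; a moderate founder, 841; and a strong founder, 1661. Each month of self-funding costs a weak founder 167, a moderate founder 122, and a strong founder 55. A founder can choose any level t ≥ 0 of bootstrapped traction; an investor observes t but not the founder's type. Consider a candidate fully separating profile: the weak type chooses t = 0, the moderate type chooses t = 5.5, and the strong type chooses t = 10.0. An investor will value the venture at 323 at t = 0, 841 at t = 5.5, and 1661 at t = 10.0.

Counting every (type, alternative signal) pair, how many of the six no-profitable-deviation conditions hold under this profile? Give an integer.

Strong (own payoff 1661 − 55×10.0 = 1111): to t=0 gives 323 → no gain ✓; to t=5.5 gives 841 − 55×5.5 = 538.5 → no gain ✓.
Moderate (own payoff 841 − 122×5.5 = 170): to t=0 gives 323 → profitable ✗; to t=10.0 gives 1661 − 122×10.0 = 441 → profitable ✗.
Weak (own payoff 323): to t=5.5 gives 841 − 167×5.5 = -77.5 → no gain ✓; to t=10.0 gives 1661 − 167×10.0 = -9 → no gain ✓.
4 of the 6 constraints hold; not an equilibrium.

4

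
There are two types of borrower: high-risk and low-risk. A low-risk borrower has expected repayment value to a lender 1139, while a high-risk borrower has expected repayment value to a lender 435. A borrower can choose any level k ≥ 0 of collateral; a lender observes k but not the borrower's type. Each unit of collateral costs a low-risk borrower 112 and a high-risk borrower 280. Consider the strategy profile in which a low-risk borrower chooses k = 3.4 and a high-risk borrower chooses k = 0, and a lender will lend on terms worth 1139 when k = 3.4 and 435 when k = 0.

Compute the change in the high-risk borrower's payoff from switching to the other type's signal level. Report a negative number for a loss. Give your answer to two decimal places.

-248.00

Playing k = 0 the high-risk borrower receives 435.
Deviating to k = 3.4 brings payment 1139 at cost 280 × 3.4 = 952, netting 187.
Gain from deviating: 187 − 435 = -248.00.
The gain is negative, so the high-risk type's incentive-compatibility constraint is satisfied.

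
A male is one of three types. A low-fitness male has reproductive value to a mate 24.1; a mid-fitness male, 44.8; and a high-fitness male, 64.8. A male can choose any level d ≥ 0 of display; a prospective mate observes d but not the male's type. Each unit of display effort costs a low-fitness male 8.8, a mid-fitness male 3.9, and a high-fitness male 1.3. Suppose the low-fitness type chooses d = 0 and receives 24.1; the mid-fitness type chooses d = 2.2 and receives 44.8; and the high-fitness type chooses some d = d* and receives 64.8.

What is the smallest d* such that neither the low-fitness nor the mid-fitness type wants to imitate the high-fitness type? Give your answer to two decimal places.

Mid-fitness type (on-path payoff 44.8 − 3.9×2.2 = 36.22) won't mimic when 36.22 ≥ 64.8 − 3.9·d*, i.e. d* ≥ 7.33.
Low-fitness type (on-path payoff 24.1) won't mimic when 24.1 ≥ 64.8 − 8.8·d*, i.e. d* ≥ 4.63.
Both must hold, so d* = max(4.63, 7.33) = 7.33. The mid-fitness type's constraint binds.

7.33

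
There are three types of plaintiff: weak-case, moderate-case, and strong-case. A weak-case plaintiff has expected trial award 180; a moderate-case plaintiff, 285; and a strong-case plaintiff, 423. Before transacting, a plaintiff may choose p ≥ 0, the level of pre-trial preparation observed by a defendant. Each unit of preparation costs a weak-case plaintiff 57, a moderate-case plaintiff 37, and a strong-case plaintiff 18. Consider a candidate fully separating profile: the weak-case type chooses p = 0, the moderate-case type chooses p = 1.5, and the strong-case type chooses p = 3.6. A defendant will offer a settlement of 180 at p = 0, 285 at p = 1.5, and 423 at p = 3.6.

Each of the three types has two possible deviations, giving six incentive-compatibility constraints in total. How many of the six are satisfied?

3

Weak-case (own payoff 180): to p=1.5 gives 285 − 57×1.5 = 199.5 → profitable ✗; to p=3.6 gives 423 − 57×3.6 = 217.8 → profitable ✗.
Moderate-case (own payoff 285 − 37×1.5 = 229.5): to p=0 gives 180 → no gain ✓; to p=3.6 gives 423 − 37×3.6 = 289.8 → profitable ✗.
Strong-case (own payoff 423 − 18×3.6 = 358.2): to p=0 gives 180 → no gain ✓; to p=1.5 gives 285 − 18×1.5 = 258 → no gain ✓.
3 of the 6 constraints hold; not an equilibrium.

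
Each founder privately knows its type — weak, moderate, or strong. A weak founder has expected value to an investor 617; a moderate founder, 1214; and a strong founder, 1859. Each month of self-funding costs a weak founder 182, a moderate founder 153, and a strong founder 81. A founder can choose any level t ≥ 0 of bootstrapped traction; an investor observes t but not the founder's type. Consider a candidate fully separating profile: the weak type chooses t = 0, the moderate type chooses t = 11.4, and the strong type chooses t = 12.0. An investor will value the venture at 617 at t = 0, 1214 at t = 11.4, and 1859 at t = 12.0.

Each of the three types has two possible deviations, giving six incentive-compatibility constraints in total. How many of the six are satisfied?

Strong (own payoff 1859 − 81×12.0 = 887): to t=0 gives 617 → no gain ✓; to t=11.4 gives 1214 − 81×11.4 = 290.6 → no gain ✓.
Moderate (own payoff 1214 − 153×11.4 = -530.2): to t=0 gives 617 → profitable ✗; to t=12.0 gives 1859 − 153×12.0 = 23 → profitable ✗.
Weak (own payoff 617): to t=11.4 gives 1214 − 182×11.4 = -860.8 → no gain ✓; to t=12.0 gives 1859 − 182×12.0 = -325 → no gain ✓.
4 of the 6 constraints hold; not an equilibrium.

4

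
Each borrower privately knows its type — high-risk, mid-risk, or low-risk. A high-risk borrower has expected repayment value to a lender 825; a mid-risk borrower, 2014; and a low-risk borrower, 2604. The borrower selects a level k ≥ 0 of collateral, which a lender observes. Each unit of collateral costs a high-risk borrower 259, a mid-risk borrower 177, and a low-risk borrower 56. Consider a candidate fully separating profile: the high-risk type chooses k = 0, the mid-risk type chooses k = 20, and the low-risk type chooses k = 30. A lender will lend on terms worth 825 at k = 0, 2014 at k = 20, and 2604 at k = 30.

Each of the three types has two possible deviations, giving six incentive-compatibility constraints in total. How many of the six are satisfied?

Low-risk (own payoff 2604 − 56×30 = 924): to k=0 gives 825 → no gain ✓; to k=20 gives 2014 − 56×20 = 894 → no gain ✓.
Mid-risk (own payoff 2014 − 177×20 = -1526): to k=0 gives 825 → profitable ✗; to k=30 gives 2604 − 177×30 = -2706 → no gain ✓.
High-risk (own payoff 825): to k=20 gives 2014 − 259×20 = -3166 → no gain ✓; to k=30 gives 2604 − 259×30 = -5166 → no gain ✓.
5 of the 6 constraints hold; not an equilibrium.

5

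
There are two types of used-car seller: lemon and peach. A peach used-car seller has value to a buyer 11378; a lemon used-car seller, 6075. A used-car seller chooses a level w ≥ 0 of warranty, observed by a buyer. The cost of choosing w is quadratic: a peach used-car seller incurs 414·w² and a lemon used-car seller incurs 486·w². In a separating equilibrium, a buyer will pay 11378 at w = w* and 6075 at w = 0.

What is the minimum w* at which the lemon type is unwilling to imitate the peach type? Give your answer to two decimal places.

The lemon type at w = 0 receives 6075; imitating at w* yields 11378 − 486·w*².
Indifference: 6075 = 11378 − 486·w*², so w*² = (11378 − 6075) / 486 ≈ 10.9115.
w* = √10.9115 ≈ 3.30.

3.30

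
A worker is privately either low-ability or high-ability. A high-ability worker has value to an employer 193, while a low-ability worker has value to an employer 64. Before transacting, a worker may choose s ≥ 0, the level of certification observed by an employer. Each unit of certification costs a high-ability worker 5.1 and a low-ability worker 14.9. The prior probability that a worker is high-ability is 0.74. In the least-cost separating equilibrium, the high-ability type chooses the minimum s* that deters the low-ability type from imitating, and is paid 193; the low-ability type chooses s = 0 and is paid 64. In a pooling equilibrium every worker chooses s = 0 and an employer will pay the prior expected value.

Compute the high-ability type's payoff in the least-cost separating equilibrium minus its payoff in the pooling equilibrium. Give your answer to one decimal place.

-10.6

Least-cost separating signal: s* solves 64 = 193 − 14.9·s*, so s* = (193 − 64)/14.9 ≈ 8.6577.
High-ability type's separating payoff: 193 − 5.1 × s* = 193 − 5.1 × (193 − 64)/14.9 = 193 − 657.9/14.9 ≈ 148.846.
Pooling payoff: 0.74 × 193 + 0.26 × 64 = 159.46.
Difference: 148.846 − 159.46 = -10.614, i.e. -10.6 to one decimal place.
The high-ability type would prefer the pooling outcome.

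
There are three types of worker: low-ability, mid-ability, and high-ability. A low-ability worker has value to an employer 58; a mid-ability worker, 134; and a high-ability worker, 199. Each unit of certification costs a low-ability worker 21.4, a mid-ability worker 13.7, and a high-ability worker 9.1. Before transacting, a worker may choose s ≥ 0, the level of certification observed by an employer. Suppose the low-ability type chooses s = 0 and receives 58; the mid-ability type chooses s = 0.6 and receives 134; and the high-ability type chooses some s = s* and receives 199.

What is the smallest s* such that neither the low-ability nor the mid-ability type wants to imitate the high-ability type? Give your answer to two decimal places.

6.59

Mid-ability type (on-path payoff 134 − 13.7×0.6 = 125.78) won't mimic when 125.78 ≥ 199 − 13.7·s*, i.e. s* ≥ 5.34.
Low-ability type (on-path payoff 58) won't mimic when 58 ≥ 199 − 21.4·s*, i.e. s* ≥ 6.59.
Both must hold, so s* = max(6.59, 5.34) = 6.59. The low-ability type's constraint binds.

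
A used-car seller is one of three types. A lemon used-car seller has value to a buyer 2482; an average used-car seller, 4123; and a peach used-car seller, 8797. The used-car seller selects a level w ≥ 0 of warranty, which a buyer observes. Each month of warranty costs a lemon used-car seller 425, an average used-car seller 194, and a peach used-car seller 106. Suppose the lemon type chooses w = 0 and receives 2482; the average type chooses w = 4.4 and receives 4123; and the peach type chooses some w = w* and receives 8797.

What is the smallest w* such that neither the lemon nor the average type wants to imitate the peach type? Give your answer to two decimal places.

28.49

Average type (on-path payoff 4123 − 194×4.4 = 3269.4) won't mimic when 3269.4 ≥ 8797 − 194·w*, i.e. w* ≥ 28.49.
Lemon type (on-path payoff 2482) won't mimic when 2482 ≥ 8797 − 425·w*, i.e. w* ≥ 14.86.
Both must hold, so w* = max(14.86, 28.49) = 28.49. The average type's constraint binds.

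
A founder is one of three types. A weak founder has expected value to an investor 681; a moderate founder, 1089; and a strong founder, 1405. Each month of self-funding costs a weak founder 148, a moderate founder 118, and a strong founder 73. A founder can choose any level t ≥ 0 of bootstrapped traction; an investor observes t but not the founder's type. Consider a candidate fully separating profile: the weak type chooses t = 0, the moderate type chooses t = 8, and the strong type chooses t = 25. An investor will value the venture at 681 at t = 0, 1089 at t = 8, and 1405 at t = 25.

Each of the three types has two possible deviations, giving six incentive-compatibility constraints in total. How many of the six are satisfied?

3

Weak (own payoff 681): to t=8 gives 1089 − 148×8 = -95 → no gain ✓; to t=25 gives 1405 − 148×25 = -2295 → no gain ✓.
Moderate (own payoff 1089 − 118×8 = 145): to t=0 gives 681 → profitable ✗; to t=25 gives 1405 − 118×25 = -1545 → no gain ✓.
Strong (own payoff 1405 − 73×25 = -420): to t=0 gives 681 → profitable ✗; to t=8 gives 1089 − 73×8 = 505 → profitable ✗.
3 of the 6 constraints hold; not an equilibrium.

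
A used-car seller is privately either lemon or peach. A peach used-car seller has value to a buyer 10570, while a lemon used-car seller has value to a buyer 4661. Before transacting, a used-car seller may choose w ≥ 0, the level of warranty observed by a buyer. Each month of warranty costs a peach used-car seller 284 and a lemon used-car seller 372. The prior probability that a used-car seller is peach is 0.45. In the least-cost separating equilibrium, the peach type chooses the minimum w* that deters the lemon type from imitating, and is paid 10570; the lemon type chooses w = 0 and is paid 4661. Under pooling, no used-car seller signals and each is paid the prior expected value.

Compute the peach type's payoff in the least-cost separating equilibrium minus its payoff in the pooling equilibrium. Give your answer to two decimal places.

-1261.22

Least-cost separating signal: w* solves 4661 = 10570 − 372·w*, so w* = (10570 − 4661)/372 ≈ 15.8844.
Peach type's separating payoff: 10570 − 284 × w* = 10570 − 284 × (10570 − 4661)/372 = 10570 − 1678156/372 ≈ 6058.8280.
Pooling payoff: 0.45 × 10570 + 0.55 × 4661 = 7320.05.
Difference: 6058.8280 − 7320.05 = -1261.222, i.e. -1261.22 to two decimal places.
The peach type would prefer the pooling outcome.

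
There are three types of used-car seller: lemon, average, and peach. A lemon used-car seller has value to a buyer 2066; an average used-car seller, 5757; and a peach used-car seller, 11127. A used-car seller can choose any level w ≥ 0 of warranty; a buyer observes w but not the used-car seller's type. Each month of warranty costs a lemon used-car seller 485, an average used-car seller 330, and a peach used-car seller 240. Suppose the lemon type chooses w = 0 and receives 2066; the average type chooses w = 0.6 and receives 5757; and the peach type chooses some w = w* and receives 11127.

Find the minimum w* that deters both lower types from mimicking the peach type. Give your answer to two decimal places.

Lemon type (on-path payoff 2066) won't mimic when 2066 ≥ 11127 − 485·w*, i.e. w* ≥ 18.68.
Average type (on-path payoff 5757 − 330×0.6 = 5559) won't mimic when 5559 ≥ 11127 − 330·w*, i.e. w* ≥ 16.87.
Both must hold, so w* = max(18.68, 16.87) = 18.68. The lemon type's constraint binds.

18.68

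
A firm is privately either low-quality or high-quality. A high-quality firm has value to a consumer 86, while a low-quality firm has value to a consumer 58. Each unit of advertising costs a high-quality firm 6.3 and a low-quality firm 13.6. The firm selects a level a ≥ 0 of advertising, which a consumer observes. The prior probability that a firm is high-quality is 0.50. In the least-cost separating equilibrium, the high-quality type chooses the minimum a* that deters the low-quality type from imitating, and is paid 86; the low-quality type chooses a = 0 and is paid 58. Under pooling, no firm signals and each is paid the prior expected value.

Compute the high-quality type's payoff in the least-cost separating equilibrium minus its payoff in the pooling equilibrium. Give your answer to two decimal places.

Least-cost separating signal: a* solves 58 = 86 − 13.6·a*, so a* = (86 − 58)/13.6 ≈ 2.0588.
High-quality type's separating payoff: 86 − 6.3 × a* = 86 − 6.3 × (86 − 58)/13.6 = 86 − 176.4/13.6 ≈ 73.0294.
Pooling payoff: 0.50 × 86 + 0.50 × 58 = 72.
Difference: 73.0294 − 72 = 1.0294, i.e. 1.03 to two decimal places.
The high-quality type prefers to separate.

1.03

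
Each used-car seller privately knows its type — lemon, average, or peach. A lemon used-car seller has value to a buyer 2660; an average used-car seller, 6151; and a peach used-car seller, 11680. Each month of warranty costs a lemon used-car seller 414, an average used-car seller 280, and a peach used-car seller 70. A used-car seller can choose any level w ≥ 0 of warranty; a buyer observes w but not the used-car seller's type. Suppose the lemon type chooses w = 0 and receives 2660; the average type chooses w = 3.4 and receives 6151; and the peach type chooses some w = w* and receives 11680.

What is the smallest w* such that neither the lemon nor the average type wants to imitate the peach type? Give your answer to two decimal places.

Lemon type (on-path payoff 2660) won't mimic when 2660 ≥ 11680 − 414·w*, i.e. w* ≥ 21.79.
Average type (on-path payoff 6151 − 280×3.4 = 5199) won't mimic when 5199 ≥ 11680 − 280·w*, i.e. w* ≥ 23.15.
Both must hold, so w* = max(21.79, 23.15) = 23.15. The average type's constraint binds.

23.15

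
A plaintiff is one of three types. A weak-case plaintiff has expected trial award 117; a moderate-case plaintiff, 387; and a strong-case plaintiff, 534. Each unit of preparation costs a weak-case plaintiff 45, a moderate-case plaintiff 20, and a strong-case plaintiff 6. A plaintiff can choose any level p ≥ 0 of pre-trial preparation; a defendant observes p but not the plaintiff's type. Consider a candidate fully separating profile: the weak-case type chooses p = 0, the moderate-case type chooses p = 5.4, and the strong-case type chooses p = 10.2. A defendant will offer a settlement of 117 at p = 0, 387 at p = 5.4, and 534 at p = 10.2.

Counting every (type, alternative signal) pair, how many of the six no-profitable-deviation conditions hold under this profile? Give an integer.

4

Strong-case (own payoff 534 − 6×10.2 = 472.8): to p=0 gives 117 → no gain ✓; to p=5.4 gives 387 − 6×5.4 = 354.6 → no gain ✓.
Moderate-case (own payoff 387 − 20×5.4 = 279): to p=0 gives 117 → no gain ✓; to p=10.2 gives 534 − 20×10.2 = 330 → profitable ✗.
Weak-case (own payoff 117): to p=5.4 gives 387 − 45×5.4 = 144 → profitable ✗; to p=10.2 gives 534 − 45×10.2 = 75 → no gain ✓.
4 of the 6 constraints hold; not an equilibrium.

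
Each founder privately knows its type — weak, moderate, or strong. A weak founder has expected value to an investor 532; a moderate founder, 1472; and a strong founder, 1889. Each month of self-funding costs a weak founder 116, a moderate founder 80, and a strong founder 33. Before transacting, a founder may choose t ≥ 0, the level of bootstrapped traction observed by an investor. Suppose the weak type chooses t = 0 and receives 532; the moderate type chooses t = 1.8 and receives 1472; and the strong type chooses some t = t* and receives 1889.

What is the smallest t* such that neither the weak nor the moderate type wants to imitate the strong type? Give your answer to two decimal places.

Weak type (on-path payoff 532) won't mimic when 532 ≥ 1889 − 116·t*, i.e. t* ≥ 11.70.
Moderate type (on-path payoff 1472 − 80×1.8 = 1328) won't mimic when 1328 ≥ 1889 − 80·t*, i.e. t* ≥ 7.01.
Both must hold, so t* = max(11.70, 7.01) = 11.70. The weak type's constraint binds.

11.70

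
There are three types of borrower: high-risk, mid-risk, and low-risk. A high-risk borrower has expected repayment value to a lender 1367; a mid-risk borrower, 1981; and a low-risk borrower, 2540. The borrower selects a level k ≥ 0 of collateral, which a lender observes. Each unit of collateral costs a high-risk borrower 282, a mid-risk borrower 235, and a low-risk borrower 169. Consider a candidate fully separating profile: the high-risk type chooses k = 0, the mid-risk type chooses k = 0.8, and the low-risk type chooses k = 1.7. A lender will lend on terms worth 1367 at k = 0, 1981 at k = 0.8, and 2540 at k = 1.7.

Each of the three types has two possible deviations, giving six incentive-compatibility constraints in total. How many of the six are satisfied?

3

High-risk (own payoff 1367): to k=0.8 gives 1981 − 282×0.8 = 1755.4 → profitable ✗; to k=1.7 gives 2540 − 282×1.7 = 2060.6 → profitable ✗.
Mid-risk (own payoff 1981 − 235×0.8 = 1793): to k=0 gives 1367 → no gain ✓; to k=1.7 gives 2540 − 235×1.7 = 2140.5 → profitable ✗.
Low-risk (own payoff 2540 − 169×1.7 = 2252.7): to k=0 gives 1367 → no gain ✓; to k=0.8 gives 1981 − 169×0.8 = 1845.8 → no gain ✓.
3 of the 6 constraints hold; not an equilibrium.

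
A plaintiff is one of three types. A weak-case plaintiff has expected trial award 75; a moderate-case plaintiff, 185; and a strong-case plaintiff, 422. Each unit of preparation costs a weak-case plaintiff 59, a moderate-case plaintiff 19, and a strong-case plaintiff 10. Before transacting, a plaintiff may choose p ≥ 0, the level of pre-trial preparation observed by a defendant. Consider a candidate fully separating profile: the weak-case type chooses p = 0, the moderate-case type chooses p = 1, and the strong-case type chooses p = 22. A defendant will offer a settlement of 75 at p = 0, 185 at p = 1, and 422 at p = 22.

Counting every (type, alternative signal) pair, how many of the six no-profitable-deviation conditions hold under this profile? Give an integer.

Strong-case (own payoff 422 − 10×22 = 202): to p=0 gives 75 → no gain ✓; to p=1 gives 185 − 10×1 = 175 → no gain ✓.
Weak-case (own payoff 75): to p=1 gives 185 − 59×1 = 126 → profitable ✗; to p=22 gives 422 − 59×22 = -876 → no gain ✓.
Moderate-case (own payoff 185 − 19×1 = 166): to p=0 gives 75 → no gain ✓; to p=22 gives 422 − 19×22 = 4 → no gain ✓.
5 of the 6 constraints hold; not an equilibrium.

5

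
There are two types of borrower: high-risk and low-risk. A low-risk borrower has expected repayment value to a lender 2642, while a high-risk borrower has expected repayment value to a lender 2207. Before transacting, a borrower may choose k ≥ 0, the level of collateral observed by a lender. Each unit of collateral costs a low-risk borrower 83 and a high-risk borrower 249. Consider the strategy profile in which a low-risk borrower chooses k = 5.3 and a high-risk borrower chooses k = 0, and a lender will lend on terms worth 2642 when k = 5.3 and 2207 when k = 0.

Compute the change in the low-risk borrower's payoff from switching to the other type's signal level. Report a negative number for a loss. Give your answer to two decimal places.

4.90

Playing k = 5.3 the low-risk borrower receives 2642 − 83 × 5.3 = 2202.1.
Deviating to k = 0 yields 2207 instead.
Gain from deviating: 2207 − 2202.1 = 4.90.
The gain is positive, so the low-risk type's incentive-compatibility constraint is violated — this profile is not a separating equilibrium.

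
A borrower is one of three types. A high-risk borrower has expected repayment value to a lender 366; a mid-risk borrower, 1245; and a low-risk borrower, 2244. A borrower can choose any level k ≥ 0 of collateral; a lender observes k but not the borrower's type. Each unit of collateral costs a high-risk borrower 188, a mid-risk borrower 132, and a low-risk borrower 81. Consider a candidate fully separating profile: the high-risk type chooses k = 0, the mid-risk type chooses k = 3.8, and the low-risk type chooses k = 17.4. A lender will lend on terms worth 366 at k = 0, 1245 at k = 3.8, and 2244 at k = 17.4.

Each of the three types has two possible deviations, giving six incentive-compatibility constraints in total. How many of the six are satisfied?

4

Mid-risk (own payoff 1245 − 132×3.8 = 743.4): to k=0 gives 366 → no gain ✓; to k=17.4 gives 2244 − 132×17.4 = -52.8 → no gain ✓.
High-risk (own payoff 366): to k=3.8 gives 1245 − 188×3.8 = 530.6 → profitable ✗; to k=17.4 gives 2244 − 188×17.4 = -1027.2 → no gain ✓.
Low-risk (own payoff 2244 − 81×17.4 = 834.6): to k=0 gives 366 → no gain ✓; to k=3.8 gives 1245 − 81×3.8 = 937.2 → profitable ✗.
4 of the 6 constraints hold; not an equilibrium.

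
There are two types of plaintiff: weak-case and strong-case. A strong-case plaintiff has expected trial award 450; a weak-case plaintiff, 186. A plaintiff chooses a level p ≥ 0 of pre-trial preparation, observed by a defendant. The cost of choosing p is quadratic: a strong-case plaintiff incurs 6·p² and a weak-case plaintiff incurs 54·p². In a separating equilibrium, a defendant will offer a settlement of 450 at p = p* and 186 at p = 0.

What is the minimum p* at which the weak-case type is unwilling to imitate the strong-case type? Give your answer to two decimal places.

The weak-case type at p = 0 receives 186; imitating at p* yields 450 − 54·p*².
Indifference: 186 = 450 − 54·p*², so p*² = (450 − 186) / 54 ≈ 4.8889.
p* = √4.8889 ≈ 2.21.

2.21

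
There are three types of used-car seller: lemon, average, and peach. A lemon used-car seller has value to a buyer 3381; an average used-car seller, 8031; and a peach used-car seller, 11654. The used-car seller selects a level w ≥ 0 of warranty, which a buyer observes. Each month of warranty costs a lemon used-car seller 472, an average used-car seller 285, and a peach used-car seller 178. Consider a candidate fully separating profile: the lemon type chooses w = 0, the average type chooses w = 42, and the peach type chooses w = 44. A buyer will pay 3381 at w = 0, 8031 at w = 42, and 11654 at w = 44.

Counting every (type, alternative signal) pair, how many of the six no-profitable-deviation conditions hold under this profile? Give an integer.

Peach (own payoff 11654 − 178×44 = 3822): to w=0 gives 3381 → no gain ✓; to w=42 gives 8031 − 178×42 = 555 → no gain ✓.
Average (own payoff 8031 − 285×42 = -3939): to w=0 gives 3381 → profitable ✗; to w=44 gives 11654 − 285×44 = -886 → profitable ✗.
Lemon (own payoff 3381): to w=42 gives 8031 − 472×42 = -11793 → no gain ✓; to w=44 gives 11654 − 472×44 = -9114 → no gain ✓.
4 of the 6 constraints hold; not an equilibrium.

4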